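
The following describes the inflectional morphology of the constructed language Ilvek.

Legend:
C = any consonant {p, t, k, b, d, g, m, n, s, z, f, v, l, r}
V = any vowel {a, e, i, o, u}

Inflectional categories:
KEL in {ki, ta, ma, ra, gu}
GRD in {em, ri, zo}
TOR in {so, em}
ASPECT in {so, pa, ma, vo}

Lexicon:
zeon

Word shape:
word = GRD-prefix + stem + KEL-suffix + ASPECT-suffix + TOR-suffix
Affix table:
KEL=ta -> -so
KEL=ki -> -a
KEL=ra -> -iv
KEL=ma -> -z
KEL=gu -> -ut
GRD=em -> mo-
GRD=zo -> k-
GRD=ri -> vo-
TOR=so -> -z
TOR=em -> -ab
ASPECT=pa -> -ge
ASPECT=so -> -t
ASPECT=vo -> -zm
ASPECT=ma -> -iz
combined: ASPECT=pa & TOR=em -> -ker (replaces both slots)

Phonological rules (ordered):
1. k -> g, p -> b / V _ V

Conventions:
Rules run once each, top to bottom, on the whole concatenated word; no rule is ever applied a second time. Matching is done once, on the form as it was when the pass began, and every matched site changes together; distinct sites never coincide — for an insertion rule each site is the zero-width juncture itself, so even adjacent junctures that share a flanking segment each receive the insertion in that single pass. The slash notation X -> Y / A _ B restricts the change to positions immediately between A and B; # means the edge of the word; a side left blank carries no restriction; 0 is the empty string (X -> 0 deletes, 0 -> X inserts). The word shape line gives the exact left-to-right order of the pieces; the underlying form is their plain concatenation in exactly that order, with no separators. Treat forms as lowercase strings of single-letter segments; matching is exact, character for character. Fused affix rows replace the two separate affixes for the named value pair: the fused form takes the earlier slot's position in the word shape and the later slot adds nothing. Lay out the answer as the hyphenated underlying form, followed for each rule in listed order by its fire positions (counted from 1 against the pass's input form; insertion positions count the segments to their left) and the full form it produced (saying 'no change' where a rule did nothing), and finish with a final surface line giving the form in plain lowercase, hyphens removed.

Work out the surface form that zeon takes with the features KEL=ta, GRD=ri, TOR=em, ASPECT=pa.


underlying: vo-zeon-so-ker
1. k -> g, p -> b / V _ V: fires at position(s) 9: vozeonsoger
surface: vozeonsoger


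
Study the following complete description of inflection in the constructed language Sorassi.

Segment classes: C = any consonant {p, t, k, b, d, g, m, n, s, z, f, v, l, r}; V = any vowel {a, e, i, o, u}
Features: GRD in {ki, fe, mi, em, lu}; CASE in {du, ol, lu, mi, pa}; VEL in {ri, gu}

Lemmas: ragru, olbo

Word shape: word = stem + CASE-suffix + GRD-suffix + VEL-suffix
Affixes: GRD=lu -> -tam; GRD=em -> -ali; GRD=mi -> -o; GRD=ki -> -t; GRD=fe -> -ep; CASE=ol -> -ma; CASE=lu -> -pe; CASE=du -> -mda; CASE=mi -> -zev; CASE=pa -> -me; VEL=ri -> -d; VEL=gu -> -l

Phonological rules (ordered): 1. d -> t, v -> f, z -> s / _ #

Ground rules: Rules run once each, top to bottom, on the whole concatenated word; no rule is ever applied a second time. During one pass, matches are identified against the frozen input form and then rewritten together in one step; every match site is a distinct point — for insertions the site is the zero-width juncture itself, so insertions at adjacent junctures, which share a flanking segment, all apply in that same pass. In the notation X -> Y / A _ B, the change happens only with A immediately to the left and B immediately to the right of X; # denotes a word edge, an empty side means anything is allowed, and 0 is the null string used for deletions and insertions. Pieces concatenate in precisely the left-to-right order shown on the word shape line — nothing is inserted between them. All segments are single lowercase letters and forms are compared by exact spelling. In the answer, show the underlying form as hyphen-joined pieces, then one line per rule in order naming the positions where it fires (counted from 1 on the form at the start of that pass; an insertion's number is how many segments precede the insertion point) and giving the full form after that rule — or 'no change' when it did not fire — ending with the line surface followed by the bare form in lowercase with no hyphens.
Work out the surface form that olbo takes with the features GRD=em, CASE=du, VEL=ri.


underlying: olbo-mda-ali-d
1. d -> t, v -> f, z -> s / _ #: fires at position(s) 11: olbomdaalit
surface: olbomdaalit


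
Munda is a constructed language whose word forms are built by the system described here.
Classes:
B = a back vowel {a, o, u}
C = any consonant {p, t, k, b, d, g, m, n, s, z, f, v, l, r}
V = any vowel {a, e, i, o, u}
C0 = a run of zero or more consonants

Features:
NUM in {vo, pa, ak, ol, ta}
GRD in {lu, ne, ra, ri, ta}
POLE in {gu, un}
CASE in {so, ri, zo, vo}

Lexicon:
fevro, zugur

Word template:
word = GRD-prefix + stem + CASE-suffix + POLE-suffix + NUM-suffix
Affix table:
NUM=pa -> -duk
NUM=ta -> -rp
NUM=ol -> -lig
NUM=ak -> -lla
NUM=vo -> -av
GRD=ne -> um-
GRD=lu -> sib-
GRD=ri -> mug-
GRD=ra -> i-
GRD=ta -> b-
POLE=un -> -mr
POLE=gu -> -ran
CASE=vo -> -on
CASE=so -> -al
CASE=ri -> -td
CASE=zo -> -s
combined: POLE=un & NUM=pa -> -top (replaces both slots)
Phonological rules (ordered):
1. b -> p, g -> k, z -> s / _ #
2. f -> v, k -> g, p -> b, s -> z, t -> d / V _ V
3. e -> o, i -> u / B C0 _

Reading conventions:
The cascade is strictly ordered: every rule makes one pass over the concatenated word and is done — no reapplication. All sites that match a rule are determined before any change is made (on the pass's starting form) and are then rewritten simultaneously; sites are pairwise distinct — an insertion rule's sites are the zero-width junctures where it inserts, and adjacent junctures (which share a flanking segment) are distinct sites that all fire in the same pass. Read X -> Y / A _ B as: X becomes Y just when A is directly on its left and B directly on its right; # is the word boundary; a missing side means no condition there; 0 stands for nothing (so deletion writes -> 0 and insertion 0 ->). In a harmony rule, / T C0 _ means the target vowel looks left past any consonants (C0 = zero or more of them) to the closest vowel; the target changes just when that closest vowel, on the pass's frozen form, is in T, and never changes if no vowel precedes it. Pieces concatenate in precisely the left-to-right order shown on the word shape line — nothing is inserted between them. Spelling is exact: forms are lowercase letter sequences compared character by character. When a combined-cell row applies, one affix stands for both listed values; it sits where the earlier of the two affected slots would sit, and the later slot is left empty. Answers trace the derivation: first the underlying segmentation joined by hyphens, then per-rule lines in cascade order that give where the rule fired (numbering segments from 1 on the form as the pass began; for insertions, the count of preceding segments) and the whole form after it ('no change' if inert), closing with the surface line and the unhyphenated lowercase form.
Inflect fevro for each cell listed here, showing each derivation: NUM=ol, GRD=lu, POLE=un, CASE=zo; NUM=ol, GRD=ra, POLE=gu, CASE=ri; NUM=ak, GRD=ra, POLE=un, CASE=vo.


cell NUM=ol, GRD=lu, POLE=un, CASE=zo:
underlying: sib-fevro-s-mr-lig
1. b -> p, g -> k, z -> s / _ #: fires at position(s) 14: sibfevrosmrlik
2. f -> v, k -> g, p -> b, s -> z, t -> d / V _ V: no change
3. e -> o, i -> u / B C0 _: fires at position(s) 13: sibfevrosmrluk
surface: sibfevrosmrluk

cell NUM=ol, GRD=ra, POLE=gu, CASE=ri:
underlying: i-fevro-td-ran-lig
1. b -> p, g -> k, z -> s / _ #: fires at position(s) 14: ifevrotdranlik
2. f -> v, k -> g, p -> b, s -> z, t -> d / V _ V: fires at position(s) 2: ivevrotdranlik
3. e -> o, i -> u / B C0 _: fires at position(s) 13: ivevrotdranluk
surface: ivevrotdranluk

cell NUM=ak, GRD=ra, POLE=un, CASE=vo:
underlying: i-fevro-on-mr-lla
1. b -> p, g -> k, z -> s / _ #: no change
2. f -> v, k -> g, p -> b, s -> z, t -> d / V _ V: fires at position(s) 2: ivevroonmrlla
3. e -> o, i -> u / B C0 _: no change
surface: ivevroonmrlla


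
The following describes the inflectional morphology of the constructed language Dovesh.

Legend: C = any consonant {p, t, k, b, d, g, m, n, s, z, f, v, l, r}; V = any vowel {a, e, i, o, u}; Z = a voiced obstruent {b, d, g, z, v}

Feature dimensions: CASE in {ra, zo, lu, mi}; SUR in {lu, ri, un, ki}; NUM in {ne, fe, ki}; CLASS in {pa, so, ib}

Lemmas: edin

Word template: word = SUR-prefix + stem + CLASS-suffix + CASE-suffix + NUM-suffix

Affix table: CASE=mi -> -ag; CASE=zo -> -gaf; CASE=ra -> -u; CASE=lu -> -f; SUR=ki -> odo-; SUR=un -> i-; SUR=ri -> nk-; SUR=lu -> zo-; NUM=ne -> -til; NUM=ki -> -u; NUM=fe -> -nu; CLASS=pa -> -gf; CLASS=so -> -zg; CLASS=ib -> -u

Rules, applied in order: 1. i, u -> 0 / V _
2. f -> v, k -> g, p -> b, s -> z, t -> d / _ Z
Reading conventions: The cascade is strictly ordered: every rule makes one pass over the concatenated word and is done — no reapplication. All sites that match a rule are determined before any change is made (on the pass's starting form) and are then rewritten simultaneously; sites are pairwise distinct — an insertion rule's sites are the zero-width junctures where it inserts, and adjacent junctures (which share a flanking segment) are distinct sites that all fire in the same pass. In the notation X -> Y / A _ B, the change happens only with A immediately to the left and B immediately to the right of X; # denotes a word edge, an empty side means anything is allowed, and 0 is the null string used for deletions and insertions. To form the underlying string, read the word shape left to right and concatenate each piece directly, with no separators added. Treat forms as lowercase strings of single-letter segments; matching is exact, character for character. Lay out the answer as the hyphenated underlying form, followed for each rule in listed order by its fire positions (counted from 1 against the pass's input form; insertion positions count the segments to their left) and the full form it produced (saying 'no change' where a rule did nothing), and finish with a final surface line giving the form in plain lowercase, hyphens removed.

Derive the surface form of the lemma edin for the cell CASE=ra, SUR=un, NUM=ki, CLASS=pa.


underlying: i-edin-gf-u-u
1. i, u -> 0 / V _: fires at position(s) 9: iedingfu
2. f -> v, k -> g, p -> b, s -> z, t -> d / _ Z: no change
surface: iedingfu


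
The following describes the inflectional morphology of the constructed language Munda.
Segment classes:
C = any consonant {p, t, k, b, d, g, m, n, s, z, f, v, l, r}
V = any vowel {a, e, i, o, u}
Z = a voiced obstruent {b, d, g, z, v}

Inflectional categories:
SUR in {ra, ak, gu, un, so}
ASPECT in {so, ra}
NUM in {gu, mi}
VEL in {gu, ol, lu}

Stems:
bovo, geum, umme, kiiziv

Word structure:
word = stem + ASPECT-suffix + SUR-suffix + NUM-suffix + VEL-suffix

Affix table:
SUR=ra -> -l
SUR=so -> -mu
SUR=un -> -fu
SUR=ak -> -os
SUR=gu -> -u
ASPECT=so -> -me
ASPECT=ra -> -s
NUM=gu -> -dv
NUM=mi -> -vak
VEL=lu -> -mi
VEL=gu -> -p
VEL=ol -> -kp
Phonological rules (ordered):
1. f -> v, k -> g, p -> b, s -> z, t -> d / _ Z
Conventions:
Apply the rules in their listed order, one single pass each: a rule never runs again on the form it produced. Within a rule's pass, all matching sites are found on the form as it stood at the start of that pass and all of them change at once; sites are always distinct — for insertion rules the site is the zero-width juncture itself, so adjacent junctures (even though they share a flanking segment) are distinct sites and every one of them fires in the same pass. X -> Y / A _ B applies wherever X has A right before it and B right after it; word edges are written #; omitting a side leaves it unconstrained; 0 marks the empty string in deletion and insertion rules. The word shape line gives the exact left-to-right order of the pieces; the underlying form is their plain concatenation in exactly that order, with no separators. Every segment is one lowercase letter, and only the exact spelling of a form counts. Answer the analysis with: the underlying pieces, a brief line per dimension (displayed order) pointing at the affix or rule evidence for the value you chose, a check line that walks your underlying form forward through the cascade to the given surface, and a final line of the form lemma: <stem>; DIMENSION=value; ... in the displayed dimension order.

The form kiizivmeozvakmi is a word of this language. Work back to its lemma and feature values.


underlying: kiiziv-me-os-vak-mi
SUR=ak - signalled by the affix -os
ASPECT=so - signalled by the affix -me
NUM=mi - signalled by the affix -vak
VEL=lu - signalled by the affix -mi
check: kiizivmeosvakmi -> kiizivmeozvakmi
lemma: kiiziv; SUR=ak; ASPECT=so; NUM=mi; VEL=lu


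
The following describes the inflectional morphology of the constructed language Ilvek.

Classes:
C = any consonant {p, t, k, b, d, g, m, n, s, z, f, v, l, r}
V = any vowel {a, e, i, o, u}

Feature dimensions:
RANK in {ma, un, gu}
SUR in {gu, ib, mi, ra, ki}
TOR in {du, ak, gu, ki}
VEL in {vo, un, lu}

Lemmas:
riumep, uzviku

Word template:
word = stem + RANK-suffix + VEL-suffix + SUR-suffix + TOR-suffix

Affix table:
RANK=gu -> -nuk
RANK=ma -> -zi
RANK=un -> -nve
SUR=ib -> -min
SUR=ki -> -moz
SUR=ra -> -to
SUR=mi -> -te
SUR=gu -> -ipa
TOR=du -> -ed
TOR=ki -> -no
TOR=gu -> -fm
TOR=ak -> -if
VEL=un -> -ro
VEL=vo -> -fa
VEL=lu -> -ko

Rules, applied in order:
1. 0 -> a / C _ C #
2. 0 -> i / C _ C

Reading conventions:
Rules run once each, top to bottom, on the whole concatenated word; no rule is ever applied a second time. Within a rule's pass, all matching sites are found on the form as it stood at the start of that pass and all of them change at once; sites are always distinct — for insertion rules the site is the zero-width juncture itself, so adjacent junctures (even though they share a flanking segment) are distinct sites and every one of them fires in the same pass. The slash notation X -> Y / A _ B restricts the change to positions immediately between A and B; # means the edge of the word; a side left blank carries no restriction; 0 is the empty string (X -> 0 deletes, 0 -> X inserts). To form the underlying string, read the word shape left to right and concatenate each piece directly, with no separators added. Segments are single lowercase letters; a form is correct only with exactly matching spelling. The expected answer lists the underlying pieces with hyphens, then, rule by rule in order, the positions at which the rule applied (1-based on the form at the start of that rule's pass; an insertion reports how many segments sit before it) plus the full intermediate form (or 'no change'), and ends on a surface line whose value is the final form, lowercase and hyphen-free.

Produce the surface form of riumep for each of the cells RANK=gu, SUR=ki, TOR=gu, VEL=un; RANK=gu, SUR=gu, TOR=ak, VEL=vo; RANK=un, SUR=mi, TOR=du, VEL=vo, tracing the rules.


cell RANK=gu, SUR=ki, TOR=gu, VEL=un:
underlying: riumep-nuk-ro-moz-fm
1. 0 -> a / C _ C #: inserts after position(s) 15: riumepnukromozfam
2. 0 -> i / C _ C: inserts after position(s) 6, 9, 14: riumepinukiromozifam
surface: riumepinukiromozifam

cell RANK=gu, SUR=gu, TOR=ak, VEL=vo:
underlying: riumep-nuk-fa-ipa-if
1. 0 -> a / C _ C #: no change
2. 0 -> i / C _ C: inserts after position(s) 6, 9: riumepinukifaipaif
surface: riumepinukifaipaif

cell RANK=un, SUR=mi, TOR=du, VEL=vo:
underlying: riumep-nve-fa-te-ed
1. 0 -> a / C _ C #: no change
2. 0 -> i / C _ C: inserts after position(s) 6, 7: riumepinivefateed
surface: riumepinivefateed


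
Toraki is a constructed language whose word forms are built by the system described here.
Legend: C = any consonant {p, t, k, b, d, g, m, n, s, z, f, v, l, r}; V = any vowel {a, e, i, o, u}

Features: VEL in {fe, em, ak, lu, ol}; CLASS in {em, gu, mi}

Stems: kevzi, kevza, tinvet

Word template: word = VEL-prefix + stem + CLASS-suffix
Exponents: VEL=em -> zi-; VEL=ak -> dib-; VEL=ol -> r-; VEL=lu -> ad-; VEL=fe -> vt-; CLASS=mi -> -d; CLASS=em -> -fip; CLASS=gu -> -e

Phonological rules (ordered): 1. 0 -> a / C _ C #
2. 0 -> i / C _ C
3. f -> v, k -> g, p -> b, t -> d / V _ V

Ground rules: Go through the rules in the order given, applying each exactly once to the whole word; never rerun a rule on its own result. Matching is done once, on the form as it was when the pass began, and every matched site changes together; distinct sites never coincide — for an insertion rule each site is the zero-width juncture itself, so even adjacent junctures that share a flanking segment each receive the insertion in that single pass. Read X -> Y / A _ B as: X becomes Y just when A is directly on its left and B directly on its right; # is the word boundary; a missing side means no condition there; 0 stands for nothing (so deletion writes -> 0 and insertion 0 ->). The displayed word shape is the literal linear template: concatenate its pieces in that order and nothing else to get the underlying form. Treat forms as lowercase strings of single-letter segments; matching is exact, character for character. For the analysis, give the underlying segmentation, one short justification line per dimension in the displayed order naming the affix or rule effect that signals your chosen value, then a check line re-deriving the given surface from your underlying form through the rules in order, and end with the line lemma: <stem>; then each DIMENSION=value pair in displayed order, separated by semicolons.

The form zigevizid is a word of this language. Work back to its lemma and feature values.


underlying: zi-kevzi-d
VEL=em - signalled by the affix zi-
CLASS=mi - signalled by the affix -d
check: zikevzid -> zikevzid -> zikevizid -> zigevizid
lemma: kevzi; VEL=em; CLASS=mi


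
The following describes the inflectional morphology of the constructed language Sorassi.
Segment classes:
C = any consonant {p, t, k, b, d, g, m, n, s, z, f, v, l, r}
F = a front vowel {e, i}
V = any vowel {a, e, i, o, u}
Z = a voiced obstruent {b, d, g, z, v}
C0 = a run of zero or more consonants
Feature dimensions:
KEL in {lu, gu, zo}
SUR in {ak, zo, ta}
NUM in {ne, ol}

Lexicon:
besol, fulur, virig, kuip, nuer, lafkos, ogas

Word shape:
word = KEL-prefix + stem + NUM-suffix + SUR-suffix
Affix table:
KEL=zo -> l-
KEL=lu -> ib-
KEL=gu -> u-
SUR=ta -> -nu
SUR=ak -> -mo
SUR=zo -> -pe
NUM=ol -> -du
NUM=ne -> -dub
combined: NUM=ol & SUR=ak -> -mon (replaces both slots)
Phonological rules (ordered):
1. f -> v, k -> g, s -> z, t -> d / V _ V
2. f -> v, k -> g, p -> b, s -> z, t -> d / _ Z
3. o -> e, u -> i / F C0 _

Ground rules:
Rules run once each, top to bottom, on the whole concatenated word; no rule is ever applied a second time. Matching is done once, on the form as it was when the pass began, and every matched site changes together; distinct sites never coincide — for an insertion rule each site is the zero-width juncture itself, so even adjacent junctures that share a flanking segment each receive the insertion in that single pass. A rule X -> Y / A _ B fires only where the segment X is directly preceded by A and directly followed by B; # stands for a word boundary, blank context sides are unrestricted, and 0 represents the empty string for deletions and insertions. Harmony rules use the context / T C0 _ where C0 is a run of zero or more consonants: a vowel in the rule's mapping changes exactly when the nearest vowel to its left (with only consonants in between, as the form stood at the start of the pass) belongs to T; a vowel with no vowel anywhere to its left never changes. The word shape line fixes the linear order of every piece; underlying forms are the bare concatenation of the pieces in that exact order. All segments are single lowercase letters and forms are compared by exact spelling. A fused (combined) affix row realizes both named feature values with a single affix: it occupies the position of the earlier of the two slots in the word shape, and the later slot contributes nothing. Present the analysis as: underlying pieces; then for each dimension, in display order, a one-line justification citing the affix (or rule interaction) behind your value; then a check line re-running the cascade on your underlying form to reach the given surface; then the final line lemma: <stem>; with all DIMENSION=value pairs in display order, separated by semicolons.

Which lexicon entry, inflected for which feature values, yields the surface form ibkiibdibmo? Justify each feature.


underlying: ib-kuip-dub-mo
KEL=lu - signalled by the affix ib-
SUR=ak - signalled by the affix -mo
NUM=ne - signalled by the affix -dub
check: ibkuipdubmo -> ibkuipdubmo -> ibkuibdubmo -> ibkiibdibmo
lemma: kuip; KEL=lu; SUR=ak; NUM=ne


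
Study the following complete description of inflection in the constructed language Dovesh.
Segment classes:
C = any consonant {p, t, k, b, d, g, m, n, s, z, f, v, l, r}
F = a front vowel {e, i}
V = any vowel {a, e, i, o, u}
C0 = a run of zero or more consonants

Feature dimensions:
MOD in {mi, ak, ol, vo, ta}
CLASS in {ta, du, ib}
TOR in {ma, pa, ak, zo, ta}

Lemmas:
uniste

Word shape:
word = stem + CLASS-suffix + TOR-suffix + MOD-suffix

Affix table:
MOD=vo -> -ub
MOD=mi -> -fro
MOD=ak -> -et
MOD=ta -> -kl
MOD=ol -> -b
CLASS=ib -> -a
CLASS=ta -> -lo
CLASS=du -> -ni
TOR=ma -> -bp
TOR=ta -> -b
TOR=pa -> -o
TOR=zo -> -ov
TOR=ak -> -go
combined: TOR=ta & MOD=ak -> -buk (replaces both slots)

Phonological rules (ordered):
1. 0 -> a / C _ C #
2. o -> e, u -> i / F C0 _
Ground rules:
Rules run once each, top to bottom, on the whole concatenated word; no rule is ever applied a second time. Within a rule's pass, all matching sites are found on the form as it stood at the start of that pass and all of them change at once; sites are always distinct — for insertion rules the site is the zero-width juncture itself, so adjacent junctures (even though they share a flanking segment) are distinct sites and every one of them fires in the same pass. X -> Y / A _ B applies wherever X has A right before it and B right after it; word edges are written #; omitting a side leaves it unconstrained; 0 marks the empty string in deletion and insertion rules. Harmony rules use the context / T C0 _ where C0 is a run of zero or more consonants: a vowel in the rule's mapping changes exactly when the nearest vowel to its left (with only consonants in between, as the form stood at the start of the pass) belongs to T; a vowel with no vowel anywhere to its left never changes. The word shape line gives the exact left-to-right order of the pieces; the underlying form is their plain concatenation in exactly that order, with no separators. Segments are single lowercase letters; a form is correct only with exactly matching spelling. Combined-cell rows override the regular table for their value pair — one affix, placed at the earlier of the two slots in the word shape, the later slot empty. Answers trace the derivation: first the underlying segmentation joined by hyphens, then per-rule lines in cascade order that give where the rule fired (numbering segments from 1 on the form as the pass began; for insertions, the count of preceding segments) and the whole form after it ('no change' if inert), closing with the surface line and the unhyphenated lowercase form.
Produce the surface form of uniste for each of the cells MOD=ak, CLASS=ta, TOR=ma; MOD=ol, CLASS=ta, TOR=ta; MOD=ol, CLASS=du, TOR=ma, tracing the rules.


cell MOD=ak, CLASS=ta, TOR=ma:
underlying: uniste-lo-bp-et
1. 0 -> a / C _ C #: no change
2. o -> e, u -> i / F C0 _: fires at position(s) 8: unistelebpet
surface: unistelebpet

cell MOD=ol, CLASS=ta, TOR=ta:
underlying: uniste-lo-b-b
1. 0 -> a / C _ C #: inserts after position(s) 9: unistelobab
2. o -> e, u -> i / F C0 _: fires at position(s) 8: unistelebab
surface: unistelebab

cell MOD=ol, CLASS=du, TOR=ma:
underlying: uniste-ni-bp-b
1. 0 -> a / C _ C #: inserts after position(s) 10: unistenibpab
2. o -> e, u -> i / F C0 _: no change
surface: unistenibpab


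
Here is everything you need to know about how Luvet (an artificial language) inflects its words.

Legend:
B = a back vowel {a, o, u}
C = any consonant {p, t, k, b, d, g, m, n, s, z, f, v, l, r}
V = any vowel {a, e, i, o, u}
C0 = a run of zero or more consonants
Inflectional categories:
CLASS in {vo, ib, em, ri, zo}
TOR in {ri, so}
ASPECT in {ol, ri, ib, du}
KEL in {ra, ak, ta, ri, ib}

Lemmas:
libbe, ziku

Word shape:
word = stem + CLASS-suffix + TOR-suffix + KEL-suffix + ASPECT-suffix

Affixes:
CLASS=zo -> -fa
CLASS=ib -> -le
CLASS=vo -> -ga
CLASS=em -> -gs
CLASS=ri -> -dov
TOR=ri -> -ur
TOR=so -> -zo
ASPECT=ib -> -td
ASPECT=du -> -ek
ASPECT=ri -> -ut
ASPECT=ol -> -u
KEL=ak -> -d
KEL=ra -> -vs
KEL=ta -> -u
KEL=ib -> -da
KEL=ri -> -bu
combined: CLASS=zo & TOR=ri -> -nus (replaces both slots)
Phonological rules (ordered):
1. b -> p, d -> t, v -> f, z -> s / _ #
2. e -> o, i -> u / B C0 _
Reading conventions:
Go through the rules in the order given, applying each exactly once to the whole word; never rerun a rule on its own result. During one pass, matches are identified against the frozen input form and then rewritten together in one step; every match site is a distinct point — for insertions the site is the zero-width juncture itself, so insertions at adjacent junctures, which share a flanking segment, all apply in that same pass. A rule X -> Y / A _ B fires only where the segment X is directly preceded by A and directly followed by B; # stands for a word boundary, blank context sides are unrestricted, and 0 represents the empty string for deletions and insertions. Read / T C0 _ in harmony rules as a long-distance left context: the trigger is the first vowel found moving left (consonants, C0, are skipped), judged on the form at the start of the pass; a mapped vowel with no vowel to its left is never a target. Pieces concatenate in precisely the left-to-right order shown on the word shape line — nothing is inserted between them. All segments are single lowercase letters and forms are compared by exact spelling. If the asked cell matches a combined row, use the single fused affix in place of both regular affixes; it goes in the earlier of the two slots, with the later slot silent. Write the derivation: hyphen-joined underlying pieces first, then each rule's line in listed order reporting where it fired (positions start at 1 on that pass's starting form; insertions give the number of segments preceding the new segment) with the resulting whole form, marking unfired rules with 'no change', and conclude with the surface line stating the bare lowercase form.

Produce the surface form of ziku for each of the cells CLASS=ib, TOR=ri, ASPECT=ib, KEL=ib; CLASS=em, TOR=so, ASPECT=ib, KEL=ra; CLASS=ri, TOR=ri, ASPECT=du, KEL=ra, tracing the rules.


cell CLASS=ib, TOR=ri, ASPECT=ib, KEL=ib:
underlying: ziku-le-ur-da-td
1. b -> p, d -> t, v -> f, z -> s / _ #: fires at position(s) 12: zikuleurdatt
2. e -> o, i -> u / B C0 _: fires at position(s) 6: zikulourdatt
surface: zikulourdatt

cell CLASS=em, TOR=so, ASPECT=ib, KEL=ra:
underlying: ziku-gs-zo-vs-td
1. b -> p, d -> t, v -> f, z -> s / _ #: fires at position(s) 12: zikugszovstt
2. e -> o, i -> u / B C0 _: no change
surface: zikugszovstt

cell CLASS=ri, TOR=ri, ASPECT=du, KEL=ra:
underlying: ziku-dov-ur-vs-ek
1. b -> p, d -> t, v -> f, z -> s / _ #: no change
2. e -> o, i -> u / B C0 _: fires at position(s) 12: zikudovurvsok
surface: zikudovurvsok


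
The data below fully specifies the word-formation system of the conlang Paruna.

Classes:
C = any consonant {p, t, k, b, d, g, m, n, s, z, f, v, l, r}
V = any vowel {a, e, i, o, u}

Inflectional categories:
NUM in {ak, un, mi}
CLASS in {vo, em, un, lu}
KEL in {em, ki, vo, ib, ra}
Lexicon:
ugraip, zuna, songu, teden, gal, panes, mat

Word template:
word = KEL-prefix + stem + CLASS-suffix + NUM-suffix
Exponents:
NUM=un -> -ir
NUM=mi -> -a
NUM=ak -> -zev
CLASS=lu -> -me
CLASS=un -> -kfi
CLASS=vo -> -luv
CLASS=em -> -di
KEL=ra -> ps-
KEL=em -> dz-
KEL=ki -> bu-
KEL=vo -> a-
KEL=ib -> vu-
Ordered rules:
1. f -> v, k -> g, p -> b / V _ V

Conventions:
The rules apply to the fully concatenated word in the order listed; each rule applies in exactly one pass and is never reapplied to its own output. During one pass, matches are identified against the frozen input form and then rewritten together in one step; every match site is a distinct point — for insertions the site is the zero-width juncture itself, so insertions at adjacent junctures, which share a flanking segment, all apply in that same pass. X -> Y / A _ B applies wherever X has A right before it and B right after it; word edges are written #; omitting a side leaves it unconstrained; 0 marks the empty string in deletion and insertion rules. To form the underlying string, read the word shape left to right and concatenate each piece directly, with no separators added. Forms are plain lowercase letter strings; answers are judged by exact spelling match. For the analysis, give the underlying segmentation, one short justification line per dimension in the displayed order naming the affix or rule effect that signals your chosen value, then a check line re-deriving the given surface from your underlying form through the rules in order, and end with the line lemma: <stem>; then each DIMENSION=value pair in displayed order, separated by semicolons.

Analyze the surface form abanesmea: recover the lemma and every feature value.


underlying: a-panes-me-a
NUM=mi - signalled by the affix -a
CLASS=lu - signalled by the affix -me
KEL=vo - signalled by the affix a-
check: apanesmea -> abanesmea
lemma: panes; NUM=mi; CLASS=lu; KEL=vo


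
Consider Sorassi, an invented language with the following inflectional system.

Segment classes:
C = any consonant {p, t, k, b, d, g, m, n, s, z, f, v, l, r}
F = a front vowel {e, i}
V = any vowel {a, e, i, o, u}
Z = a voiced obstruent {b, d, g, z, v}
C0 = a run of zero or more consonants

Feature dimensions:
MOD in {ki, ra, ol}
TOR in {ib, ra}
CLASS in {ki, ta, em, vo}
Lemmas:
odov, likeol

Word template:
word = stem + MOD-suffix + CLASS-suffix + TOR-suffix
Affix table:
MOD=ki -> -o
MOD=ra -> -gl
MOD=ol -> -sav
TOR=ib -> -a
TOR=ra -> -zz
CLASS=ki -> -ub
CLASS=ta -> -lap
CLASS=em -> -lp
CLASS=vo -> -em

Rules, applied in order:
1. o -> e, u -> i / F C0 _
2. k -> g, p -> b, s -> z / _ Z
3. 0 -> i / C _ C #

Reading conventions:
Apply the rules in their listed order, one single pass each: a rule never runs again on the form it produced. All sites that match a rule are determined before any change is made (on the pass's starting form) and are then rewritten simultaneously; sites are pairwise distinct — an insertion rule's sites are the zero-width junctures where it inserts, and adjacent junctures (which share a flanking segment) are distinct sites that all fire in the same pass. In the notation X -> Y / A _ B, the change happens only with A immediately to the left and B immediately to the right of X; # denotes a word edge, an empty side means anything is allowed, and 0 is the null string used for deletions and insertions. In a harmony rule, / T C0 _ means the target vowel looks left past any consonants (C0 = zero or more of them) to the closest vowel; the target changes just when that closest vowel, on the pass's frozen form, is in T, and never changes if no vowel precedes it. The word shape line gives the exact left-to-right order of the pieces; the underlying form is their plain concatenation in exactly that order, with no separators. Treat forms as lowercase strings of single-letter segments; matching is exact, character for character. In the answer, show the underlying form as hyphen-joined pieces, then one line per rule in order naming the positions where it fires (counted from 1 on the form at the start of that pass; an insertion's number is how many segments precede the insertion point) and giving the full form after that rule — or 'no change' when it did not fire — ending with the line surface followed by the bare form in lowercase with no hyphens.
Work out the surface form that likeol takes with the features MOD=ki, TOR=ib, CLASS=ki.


underlying: likeol-o-ub-a
1. o -> e, u -> i / F C0 _: fires at position(s) 5: likeelouba
2. k -> g, p -> b, s -> z / _ Z: no change
3. 0 -> i / C _ C #: no change
surface: likeelouba


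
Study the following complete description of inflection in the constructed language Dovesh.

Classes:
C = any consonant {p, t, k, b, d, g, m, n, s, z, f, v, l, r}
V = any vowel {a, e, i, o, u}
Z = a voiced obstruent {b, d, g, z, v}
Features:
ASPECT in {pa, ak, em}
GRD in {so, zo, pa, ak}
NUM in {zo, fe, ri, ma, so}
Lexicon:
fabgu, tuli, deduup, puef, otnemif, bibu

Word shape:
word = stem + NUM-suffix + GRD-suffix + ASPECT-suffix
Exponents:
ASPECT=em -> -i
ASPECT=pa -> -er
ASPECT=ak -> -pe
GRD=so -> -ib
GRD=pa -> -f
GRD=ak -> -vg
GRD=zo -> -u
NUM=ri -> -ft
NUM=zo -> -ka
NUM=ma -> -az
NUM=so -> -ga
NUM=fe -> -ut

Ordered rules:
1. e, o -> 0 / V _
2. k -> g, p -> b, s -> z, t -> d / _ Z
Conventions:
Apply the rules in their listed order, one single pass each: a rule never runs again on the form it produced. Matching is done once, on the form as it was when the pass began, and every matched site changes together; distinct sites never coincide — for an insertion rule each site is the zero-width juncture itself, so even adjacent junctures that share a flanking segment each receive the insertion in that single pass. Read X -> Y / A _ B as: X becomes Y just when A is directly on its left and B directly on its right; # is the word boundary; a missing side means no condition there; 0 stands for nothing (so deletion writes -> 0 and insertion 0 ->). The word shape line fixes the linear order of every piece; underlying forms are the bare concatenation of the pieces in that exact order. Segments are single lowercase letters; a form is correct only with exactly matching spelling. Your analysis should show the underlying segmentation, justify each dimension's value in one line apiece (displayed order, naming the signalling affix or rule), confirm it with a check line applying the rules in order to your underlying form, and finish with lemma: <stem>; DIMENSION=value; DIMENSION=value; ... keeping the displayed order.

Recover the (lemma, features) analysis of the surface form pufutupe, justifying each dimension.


underlying: puef-ut-u-pe
ASPECT=ak - signalled by the affix -pe
GRD=zo - signalled by the affix -u
NUM=fe - signalled by the affix -ut
check: puefutupe -> pufutupe -> pufutupe
lemma: puef; ASPECT=ak; GRD=zo; NUM=fe


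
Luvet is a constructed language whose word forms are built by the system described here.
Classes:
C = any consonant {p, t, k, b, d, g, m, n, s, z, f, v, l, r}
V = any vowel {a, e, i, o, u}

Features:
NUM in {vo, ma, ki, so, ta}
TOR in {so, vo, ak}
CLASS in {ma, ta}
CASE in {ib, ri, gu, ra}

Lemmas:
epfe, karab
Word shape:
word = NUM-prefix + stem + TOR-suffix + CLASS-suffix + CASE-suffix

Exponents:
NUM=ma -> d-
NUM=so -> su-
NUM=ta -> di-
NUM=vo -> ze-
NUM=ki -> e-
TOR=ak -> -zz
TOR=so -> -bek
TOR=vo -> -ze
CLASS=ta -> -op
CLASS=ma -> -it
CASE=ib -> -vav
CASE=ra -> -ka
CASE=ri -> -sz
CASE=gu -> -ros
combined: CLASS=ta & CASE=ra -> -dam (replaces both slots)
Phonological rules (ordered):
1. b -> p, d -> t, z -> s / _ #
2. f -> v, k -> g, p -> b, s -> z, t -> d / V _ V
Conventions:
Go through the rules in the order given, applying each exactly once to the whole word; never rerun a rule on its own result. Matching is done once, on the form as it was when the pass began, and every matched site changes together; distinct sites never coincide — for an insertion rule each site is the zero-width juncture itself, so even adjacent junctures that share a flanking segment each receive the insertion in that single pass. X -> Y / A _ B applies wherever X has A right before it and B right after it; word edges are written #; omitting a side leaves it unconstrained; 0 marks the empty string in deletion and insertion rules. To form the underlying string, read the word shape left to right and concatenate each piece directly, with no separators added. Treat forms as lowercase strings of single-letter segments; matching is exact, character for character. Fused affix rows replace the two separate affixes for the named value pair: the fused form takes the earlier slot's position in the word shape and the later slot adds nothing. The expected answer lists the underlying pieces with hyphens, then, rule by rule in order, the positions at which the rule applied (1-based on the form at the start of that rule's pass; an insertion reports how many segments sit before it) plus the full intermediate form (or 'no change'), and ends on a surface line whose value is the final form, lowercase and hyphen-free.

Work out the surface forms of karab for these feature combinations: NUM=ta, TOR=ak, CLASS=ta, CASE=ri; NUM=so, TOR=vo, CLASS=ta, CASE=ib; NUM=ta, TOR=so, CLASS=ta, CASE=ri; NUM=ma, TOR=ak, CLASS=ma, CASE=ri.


cell NUM=ta, TOR=ak, CLASS=ta, CASE=ri:
underlying: di-karab-zz-op-sz
1. b -> p, d -> t, z -> s / _ #: fires at position(s) 13: dikarabzzopss
2. f -> v, k -> g, p -> b, s -> z, t -> d / V _ V: fires at position(s) 3: digarabzzopss
surface: digarabzzopss

cell NUM=so, TOR=vo, CLASS=ta, CASE=ib:
underlying: su-karab-ze-op-vav
1. b -> p, d -> t, z -> s / _ #: no change
2. f -> v, k -> g, p -> b, s -> z, t -> d / V _ V: fires at position(s) 3: sugarabzeopvav
surface: sugarabzeopvav

cell NUM=ta, TOR=so, CLASS=ta, CASE=ri:
underlying: di-karab-bek-op-sz
1. b -> p, d -> t, z -> s / _ #: fires at position(s) 14: dikarabbekopss
2. f -> v, k -> g, p -> b, s -> z, t -> d / V _ V: fires at position(s) 3, 10: digarabbegopss
surface: digarabbegopss

cell NUM=ma, TOR=ak, CLASS=ma, CASE=ri:
underlying: d-karab-zz-it-sz
1. b -> p, d -> t, z -> s / _ #: fires at position(s) 12: dkarabzzitss
2. f -> v, k -> g, p -> b, s -> z, t -> d / V _ V: no change
surface: dkarabzzitss


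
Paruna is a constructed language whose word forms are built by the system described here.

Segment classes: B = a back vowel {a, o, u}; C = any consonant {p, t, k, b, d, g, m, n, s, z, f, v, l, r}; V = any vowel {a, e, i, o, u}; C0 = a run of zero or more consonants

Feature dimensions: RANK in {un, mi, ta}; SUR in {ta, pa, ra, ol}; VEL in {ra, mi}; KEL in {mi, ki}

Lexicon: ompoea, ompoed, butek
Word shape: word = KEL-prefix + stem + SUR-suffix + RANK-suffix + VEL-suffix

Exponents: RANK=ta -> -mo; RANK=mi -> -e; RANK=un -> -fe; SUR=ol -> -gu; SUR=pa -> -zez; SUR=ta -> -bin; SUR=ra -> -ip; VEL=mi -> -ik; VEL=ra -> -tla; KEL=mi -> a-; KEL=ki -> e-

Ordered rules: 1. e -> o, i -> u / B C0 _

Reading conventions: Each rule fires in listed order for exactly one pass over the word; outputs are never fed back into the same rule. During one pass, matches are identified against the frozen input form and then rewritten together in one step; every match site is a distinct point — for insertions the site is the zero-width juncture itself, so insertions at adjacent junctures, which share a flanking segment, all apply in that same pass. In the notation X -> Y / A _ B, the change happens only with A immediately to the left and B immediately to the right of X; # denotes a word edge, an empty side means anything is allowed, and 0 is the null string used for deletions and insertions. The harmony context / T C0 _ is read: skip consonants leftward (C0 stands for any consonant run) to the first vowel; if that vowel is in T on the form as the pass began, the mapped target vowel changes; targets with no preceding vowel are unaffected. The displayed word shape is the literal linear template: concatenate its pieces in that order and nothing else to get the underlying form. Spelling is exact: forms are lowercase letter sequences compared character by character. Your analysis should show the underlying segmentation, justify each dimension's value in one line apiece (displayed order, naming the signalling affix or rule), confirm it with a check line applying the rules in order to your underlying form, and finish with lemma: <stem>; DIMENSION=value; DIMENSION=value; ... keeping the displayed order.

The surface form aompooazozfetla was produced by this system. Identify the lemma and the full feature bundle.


underlying: a-ompoea-zez-fe-tla
RANK=un - signalled by the affix -fe
SUR=pa - signalled by the affix -zez
VEL=ra - signalled by the affix -tla
KEL=mi - signalled by the affix a-
check: aompoeazezfetla -> aompooazozfetla
lemma: ompoea; RANK=un; SUR=pa; VEL=ra; KEL=mi
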